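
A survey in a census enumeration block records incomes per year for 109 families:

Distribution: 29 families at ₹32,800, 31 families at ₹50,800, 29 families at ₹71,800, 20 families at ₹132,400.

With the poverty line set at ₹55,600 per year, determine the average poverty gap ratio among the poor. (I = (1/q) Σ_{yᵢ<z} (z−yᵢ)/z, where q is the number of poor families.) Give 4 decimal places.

0.2428

Below the line: 29×₹32,800, 31×₹50,800 (q = 60 of N = 109).
Relative gaps: 0.4101 (×29), 0.0863 (×31); sum = 14.568345.
The income-gap ratio divides by q (the poor only): 14.568345 / 60 = 0.2428.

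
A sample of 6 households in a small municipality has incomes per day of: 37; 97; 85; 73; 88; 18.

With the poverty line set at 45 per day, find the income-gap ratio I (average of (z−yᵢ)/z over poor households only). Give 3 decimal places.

Incomes under z: 18, 37 (q = 2 of N = 6).
Shortfall ratios (z−y)/z: 0.6000, 0.1778; sum = 0.777778.
I averages over the q = 2 poor units only: 0.777778 / 2 = 0.389.

0.389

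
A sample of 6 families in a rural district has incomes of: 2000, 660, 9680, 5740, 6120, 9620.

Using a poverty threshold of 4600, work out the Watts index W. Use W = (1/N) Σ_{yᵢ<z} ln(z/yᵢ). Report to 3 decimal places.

Poor units: 660, 2000 (q = 2 of N = 6).
ln(z/y) terms: ln(4600/660) = 1.9416; ln(4600/2000) = 0.8329.
W = 2.774481 / 6 = 0.462.

0.462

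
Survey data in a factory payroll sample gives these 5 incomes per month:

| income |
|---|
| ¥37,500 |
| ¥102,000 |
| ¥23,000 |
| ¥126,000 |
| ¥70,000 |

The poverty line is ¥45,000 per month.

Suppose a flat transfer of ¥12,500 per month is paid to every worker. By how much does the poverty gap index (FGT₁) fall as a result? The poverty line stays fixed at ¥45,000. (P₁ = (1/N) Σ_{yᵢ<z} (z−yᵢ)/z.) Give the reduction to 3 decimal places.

0.089

Before: below the line — ¥23,000, ¥37,500; poverty gap index (FGT₁) = 0.13111.
After the ¥12,500 transfer: below the line — ¥35,500; poverty gap index (FGT₁) = 0.04222.
Reduction = 0.13111 − 0.04222 = 0.089.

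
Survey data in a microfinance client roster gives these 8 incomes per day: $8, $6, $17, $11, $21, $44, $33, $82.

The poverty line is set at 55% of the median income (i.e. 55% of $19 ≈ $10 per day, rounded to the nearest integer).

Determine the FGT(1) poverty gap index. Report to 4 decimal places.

0.0750

Poor units: $6, $8 (q = 2 of N = 8).
Relative gaps: (10−6)/10 = 0.4000; (10−8)/10 = 0.2000.
Sum of shortfalls = 0.600000; P₁ averages over all N: 0.600000 / 8 = 0.0750.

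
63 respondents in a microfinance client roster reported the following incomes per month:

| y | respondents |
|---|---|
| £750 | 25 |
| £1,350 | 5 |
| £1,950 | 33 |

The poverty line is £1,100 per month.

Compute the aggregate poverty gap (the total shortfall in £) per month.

£8,750

Poor units: 25×£750 (q = 25 of N = 63).
Individual gaps: 25×(1100−750) = 8750.
Aggregate gap = £8,750.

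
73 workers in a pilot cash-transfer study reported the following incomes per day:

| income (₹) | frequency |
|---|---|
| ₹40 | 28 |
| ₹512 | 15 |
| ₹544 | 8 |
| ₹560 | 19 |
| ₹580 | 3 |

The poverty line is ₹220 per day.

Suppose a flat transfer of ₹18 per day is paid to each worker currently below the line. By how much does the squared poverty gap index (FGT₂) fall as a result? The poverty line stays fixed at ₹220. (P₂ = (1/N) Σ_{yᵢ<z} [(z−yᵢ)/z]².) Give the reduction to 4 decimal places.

0.0488

Before: below the line — 28×₹40; squared poverty gap index (FGT₂) = 0.256764.
After the ₹18 transfer: below the line — 28×₹58; squared poverty gap index (FGT₂) = 0.207979.
Reduction = 0.256764 − 0.207979 = 0.0488.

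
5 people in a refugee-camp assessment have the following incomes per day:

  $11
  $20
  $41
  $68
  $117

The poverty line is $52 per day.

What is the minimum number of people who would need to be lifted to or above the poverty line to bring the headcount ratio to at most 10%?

3

Currently q = 3 of N = 5 are below the line (H = 0.600).
A headcount ratio of at most 10% allows at most ⌊0.10 × 5⌋ = 0 poor people.
So at least 3 − 0 = 3 must be lifted.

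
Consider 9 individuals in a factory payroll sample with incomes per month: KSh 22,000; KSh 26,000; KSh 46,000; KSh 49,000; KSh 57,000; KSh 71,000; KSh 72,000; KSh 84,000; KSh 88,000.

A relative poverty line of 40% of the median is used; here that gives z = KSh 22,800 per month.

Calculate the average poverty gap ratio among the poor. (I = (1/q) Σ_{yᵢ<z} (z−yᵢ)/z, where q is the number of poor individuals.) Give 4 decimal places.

Below z: KSh 22,000 (q = 1 of N = 9).
Shortfall ratios (z−y)/z: 0.0351; sum = 0.035088.
The income-gap ratio divides by q (the poor only): 0.035088 / 1 = 0.0351.

0.0351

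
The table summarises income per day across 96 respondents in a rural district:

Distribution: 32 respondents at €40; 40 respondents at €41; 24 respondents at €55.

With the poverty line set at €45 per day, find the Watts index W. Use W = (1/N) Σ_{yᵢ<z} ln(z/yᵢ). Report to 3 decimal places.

0.078

Incomes under z: 32×€40, 40×€41 (q = 72 of N = 96).
Log shortfalls: ln(45/40) = 0.1178 (×32); ln(45/41) = 0.0931 (×40).
W = 7.492674 / 96 = 0.078.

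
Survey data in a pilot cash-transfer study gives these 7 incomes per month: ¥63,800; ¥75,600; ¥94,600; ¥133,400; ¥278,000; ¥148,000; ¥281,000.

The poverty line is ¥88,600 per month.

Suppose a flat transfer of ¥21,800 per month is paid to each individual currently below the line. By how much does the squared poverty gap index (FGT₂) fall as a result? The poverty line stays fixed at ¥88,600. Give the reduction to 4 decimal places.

Before: below the line — ¥63,800, ¥75,600; squared poverty gap index (FGT₂) = 0.014268.
After the ¥21,800 transfer: below the line — ¥85,600; squared poverty gap index (FGT₂) = 0.000164.
Reduction = 0.014268 − 0.000164 = 0.0141.

0.0141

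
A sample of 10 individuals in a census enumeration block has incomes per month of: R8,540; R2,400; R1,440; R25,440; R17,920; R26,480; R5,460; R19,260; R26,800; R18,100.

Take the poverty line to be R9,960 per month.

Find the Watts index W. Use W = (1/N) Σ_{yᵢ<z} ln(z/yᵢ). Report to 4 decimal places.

0.4112

Below the line: R1,440, R2,400, R5,460, R8,540 (q = 4 of N = 10).
ln(z/y) terms: ln(9960/1440) = 1.9339; ln(9960/2400) = 1.4231; ln(9960/5460) = 0.6011; ln(9960/8540) = 0.1538.
W = 4.111987 / 10 = 0.4112.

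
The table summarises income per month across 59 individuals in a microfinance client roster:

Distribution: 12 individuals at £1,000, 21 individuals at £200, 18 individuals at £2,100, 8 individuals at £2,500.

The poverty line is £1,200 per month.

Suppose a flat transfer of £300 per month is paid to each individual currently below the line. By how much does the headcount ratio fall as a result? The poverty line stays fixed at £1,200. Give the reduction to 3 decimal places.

Before: below the line — 21×£200, 12×£1,000; headcount ratio = 0.55932.
After the £300 transfer: below the line — 21×£500; headcount ratio = 0.35593.
Reduction = 0.55932 − 0.35593 = 0.203.

0.203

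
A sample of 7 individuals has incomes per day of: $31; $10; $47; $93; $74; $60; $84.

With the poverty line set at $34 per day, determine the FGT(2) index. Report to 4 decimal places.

0.0723

Below the line: $10, $31 (q = 2 of N = 7).
Gap ratios (z−y)/z: (34−10)/34 = 0.7059; (34−31)/34 = 0.0882.
Squared: 0.4983; 0.0078.
Sum = 0.506055; P₂ = 0.506055 / 7 = 0.0723.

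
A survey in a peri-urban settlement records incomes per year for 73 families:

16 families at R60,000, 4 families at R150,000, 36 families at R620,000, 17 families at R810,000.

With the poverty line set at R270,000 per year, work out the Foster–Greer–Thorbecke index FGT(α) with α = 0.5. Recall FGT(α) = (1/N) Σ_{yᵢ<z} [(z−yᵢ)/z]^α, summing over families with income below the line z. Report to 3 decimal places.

Below the line: 16×R60,000, 4×R150,000 (q = 20 of N = 73).
Normalized shortfalls: (270000−60000)/270000 = 0.7778 (×16); (270000−150000)/270000 = 0.4444 (×4).
Raised to α = 0.5: 0.88192 (×16); 0.66667 (×4).
Sum = 16.777340; FGT(0.5) = 16.777340 / 73 = 0.230.

0.230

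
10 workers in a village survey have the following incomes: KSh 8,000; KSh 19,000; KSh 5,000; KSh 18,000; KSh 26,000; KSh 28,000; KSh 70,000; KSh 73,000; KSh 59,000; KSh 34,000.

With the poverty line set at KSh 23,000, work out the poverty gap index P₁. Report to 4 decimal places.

0.1826

Below the line: KSh 5,000, KSh 8,000, KSh 18,000, KSh 19,000 (q = 4 of N = 10).
Relative gaps: (23000−5000)/23000 = 0.7826; (23000−8000)/23000 = 0.6522; (23000−18000)/23000 = 0.2174; (23000−19000)/23000 = 0.1739.
Σ = 1.826087. Dividing by the full population N = 10 gives P₁ = 0.1826.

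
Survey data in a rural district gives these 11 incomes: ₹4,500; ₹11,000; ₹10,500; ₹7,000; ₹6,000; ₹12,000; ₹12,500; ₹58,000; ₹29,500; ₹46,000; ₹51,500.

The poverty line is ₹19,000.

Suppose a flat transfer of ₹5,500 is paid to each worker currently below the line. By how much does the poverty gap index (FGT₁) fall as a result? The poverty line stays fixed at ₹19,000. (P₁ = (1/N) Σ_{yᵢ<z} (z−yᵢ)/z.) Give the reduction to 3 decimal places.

Before: below the line — ₹4,500, ₹6,000, ₹7,000, ₹10,500, ₹11,000, ₹12,000, ₹12,500; poverty gap index (FGT₁) = 0.33254.
After the ₹5,500 transfer: below the line — ₹10,000, ₹11,500, ₹12,500, ₹16,000, ₹16,500, ₹17,500, ₹18,000; poverty gap index (FGT₁) = 0.14833.
Reduction = 0.33254 − 0.14833 = 0.184.

0.184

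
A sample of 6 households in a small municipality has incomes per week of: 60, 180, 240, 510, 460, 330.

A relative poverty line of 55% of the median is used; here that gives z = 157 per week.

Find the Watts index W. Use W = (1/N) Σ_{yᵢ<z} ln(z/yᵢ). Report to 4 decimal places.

Poor units: 60 (q = 1 of N = 6).
Log gaps: ln(157/60) = 0.9619.
W = 0.961901 / 6 = 0.1603.

0.1603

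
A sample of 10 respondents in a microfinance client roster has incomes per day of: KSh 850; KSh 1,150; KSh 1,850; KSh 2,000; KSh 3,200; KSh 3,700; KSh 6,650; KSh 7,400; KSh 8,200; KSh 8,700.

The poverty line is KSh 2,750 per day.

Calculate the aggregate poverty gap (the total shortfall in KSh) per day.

Poor units: KSh 850, KSh 1,150, KSh 1,850, KSh 2,000 (q = 4 of N = 10).
Individual gaps: 2750−850 = 1900; 2750−1150 = 1600; 2750−1850 = 900; 2750−2000 = 750.
Aggregate gap = KSh 5,150.

KSh 5,150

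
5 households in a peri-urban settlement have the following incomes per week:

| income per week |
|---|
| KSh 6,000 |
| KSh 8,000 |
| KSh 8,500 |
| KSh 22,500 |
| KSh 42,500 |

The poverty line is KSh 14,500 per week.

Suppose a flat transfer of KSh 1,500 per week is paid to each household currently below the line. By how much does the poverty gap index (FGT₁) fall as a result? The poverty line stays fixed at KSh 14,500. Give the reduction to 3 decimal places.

0.062

Before: below the line — KSh 6,000, KSh 8,000, KSh 8,500; poverty gap index (FGT₁) = 0.28966.
After the KSh 1,500 transfer: below the line — KSh 7,500, KSh 9,500, KSh 10,000; poverty gap index (FGT₁) = 0.22759.
Reduction = 0.28966 − 0.22759 = 0.062.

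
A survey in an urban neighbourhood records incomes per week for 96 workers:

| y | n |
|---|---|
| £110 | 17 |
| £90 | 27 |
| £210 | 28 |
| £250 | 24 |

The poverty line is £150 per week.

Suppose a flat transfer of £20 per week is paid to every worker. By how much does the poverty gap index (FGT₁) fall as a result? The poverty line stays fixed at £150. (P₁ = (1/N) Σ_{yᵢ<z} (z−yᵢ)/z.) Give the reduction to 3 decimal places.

Before: below the line — 27×£90, 17×£110; poverty gap index (FGT₁) = 0.15972.
After the £20 transfer: below the line — 27×£110, 17×£130; poverty gap index (FGT₁) = 0.09861.
Reduction = 0.15972 − 0.09861 = 0.061.

0.061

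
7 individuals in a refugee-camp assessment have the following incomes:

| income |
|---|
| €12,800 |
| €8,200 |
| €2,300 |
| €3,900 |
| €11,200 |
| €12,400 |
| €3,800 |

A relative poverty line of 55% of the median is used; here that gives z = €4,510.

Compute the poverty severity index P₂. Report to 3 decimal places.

Poor units: €2,300, €3,800, €3,900 (q = 3 of N = 7).
Gap ratios (z−y)/z: (4510−2300)/4510 = 0.4900; (4510−3800)/4510 = 0.1574; (4510−3900)/4510 = 0.1353.
Squared: 0.2401; 0.0248; 0.0183.
Sum = 0.283199; P₂ = 0.283199 / 7 = 0.040.

0.040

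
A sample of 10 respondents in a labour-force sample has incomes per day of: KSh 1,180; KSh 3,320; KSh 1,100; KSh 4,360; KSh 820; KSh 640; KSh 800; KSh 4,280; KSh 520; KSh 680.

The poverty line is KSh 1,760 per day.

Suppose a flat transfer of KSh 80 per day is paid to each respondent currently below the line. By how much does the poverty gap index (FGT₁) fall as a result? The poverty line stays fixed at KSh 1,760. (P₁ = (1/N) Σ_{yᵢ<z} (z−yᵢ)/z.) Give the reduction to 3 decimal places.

0.032

Before: below the line — KSh 520, KSh 640, KSh 680, KSh 800, KSh 820, KSh 1,100, KSh 1,180; poverty gap index (FGT₁) = 0.37386.
After the KSh 80 transfer: below the line — KSh 600, KSh 720, KSh 760, KSh 880, KSh 900, KSh 1,180, KSh 1,260; poverty gap index (FGT₁) = 0.34205.
Reduction = 0.37386 − 0.34205 = 0.032.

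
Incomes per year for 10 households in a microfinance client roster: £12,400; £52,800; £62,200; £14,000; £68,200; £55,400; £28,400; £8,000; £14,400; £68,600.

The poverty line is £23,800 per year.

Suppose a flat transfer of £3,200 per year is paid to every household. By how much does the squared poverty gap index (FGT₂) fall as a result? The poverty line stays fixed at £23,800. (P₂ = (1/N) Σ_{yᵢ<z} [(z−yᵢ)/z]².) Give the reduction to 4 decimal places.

0.0452

Before: below the line — £8,000, £12,400, £14,000, £14,400; squared poverty gap index (FGT₂) = 0.099569.
After the £3,200 transfer: below the line — £11,200, £15,600, £17,200, £17,600; squared poverty gap index (FGT₂) = 0.054375.
Reduction = 0.099569 − 0.054375 = 0.0452.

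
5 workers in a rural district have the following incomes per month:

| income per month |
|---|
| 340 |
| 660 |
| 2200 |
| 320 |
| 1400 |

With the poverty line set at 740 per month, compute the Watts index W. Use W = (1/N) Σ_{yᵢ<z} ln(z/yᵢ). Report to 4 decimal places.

0.3461

Below z: 320, 340, 660 (q = 3 of N = 5).
Log gaps: ln(740/320) = 0.8383; ln(740/340) = 0.7777; ln(740/660) = 0.1144.
W = 1.730444 / 5 = 0.3461.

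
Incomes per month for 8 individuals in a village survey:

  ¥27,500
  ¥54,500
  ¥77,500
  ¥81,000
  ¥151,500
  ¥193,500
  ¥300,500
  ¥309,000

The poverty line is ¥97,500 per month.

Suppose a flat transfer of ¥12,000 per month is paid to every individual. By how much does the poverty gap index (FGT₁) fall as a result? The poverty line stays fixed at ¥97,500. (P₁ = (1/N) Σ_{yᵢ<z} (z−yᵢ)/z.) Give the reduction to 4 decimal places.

0.0615

Before: below the line — ¥27,500, ¥54,500, ¥77,500, ¥81,000; poverty gap index (FGT₁) = 0.191667.
After the ¥12,000 transfer: below the line — ¥39,500, ¥66,500, ¥89,500, ¥93,000; poverty gap index (FGT₁) = 0.130128.
Reduction = 0.191667 − 0.130128 = 0.0615.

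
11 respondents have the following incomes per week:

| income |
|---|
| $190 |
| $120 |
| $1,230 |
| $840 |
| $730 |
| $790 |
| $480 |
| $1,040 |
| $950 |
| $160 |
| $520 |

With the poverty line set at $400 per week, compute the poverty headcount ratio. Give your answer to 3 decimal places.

3 of the 11 respondents have income below $400.
H = 3/11 = 0.273.

0.273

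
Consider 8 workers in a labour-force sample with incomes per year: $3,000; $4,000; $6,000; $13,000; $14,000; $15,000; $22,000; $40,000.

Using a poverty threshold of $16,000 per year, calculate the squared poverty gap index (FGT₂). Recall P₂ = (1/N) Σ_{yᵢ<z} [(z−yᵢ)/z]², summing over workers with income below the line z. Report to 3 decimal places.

0.208

Below z: $3,000, $4,000, $6,000, $13,000, $14,000, $15,000 (q = 6 of N = 8).
Normalized shortfalls: (16000−3000)/16000 = 0.8125; (16000−4000)/16000 = 0.7500; (16000−6000)/16000 = 0.6250; (16000−13000)/16000 = 0.1875; (16000−14000)/16000 = 0.1250; (16000−15000)/16000 = 0.0625.
Squared: 0.6602; 0.5625; 0.3906; 0.0352; 0.0156; 0.0039.
Sum = 1.667969; P₂ = 1.667969 / 8 = 0.208.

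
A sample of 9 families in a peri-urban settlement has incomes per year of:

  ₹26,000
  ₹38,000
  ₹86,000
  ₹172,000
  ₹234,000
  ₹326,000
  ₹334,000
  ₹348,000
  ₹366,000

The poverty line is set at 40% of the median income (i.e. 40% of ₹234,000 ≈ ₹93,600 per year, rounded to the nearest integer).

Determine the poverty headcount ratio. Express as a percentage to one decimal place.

33.3%

3 of the 9 families have income below ₹93,600.
H = 3/9 = 33.3%.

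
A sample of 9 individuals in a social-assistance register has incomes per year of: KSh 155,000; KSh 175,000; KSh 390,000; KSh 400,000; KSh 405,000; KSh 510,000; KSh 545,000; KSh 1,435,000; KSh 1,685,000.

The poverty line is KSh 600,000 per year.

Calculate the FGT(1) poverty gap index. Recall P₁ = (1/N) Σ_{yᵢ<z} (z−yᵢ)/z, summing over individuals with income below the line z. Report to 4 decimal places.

Incomes under z: KSh 155,000, KSh 175,000, KSh 390,000, KSh 400,000, KSh 405,000, KSh 510,000, KSh 545,000 (q = 7 of N = 9).
Relative gaps: (600000−155000)/600000 = 0.7417; (600000−175000)/600000 = 0.7083; (600000−390000)/600000 = 0.3500; (600000−400000)/600000 = 0.3333; (600000−405000)/600000 = 0.3250; (600000−510000)/600000 = 0.1500; (600000−545000)/600000 = 0.0917.
Sum of shortfalls = 2.700000; P₁ averages over all N: 2.700000 / 9 = 0.3000.

0.3000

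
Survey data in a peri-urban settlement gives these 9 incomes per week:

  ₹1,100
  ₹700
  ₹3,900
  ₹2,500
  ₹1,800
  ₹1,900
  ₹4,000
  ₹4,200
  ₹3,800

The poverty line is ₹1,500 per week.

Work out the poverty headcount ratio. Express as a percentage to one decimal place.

2 of the 9 households have income below ₹1,500.
H = 2/9 = 22.2%.

22.2%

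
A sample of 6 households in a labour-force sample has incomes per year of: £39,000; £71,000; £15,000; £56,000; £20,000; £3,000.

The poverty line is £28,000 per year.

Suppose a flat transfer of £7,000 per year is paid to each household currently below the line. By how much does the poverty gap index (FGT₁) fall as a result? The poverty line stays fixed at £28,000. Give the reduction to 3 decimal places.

Before: below the line — £3,000, £15,000, £20,000; poverty gap index (FGT₁) = 0.27381.
After the £7,000 transfer: below the line — £10,000, £22,000, £27,000; poverty gap index (FGT₁) = 0.14881.
Reduction = 0.27381 − 0.14881 = 0.125.

0.125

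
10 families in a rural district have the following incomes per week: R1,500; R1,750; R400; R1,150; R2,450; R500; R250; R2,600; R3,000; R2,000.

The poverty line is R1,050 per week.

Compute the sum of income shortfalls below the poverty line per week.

Incomes under z: R250, R400, R500 (q = 3 of N = 10).
Individual gaps: 1050−250 = 800; 1050−400 = 650; 1050−500 = 550.
Aggregate gap = R2,000.

R2,000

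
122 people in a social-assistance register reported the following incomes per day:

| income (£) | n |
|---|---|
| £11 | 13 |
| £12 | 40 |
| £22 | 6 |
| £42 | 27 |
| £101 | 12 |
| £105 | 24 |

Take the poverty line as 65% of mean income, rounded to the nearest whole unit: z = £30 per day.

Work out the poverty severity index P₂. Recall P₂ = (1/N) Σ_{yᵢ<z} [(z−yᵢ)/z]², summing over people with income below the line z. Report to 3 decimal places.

Below the line: 13×£11, 40×£12, 6×£22 (q = 59 of N = 122).
Shortfall ratios: (30−11)/30 = 0.6333 (×13); (30−12)/30 = 0.6000 (×40); (30−22)/30 = 0.2667 (×6).
Squared: 0.4011 (×13); 0.3600 (×40); 0.0711 (×6).
Sum = 20.041111; P₂ = 20.041111 / 122 = 0.164.

0.164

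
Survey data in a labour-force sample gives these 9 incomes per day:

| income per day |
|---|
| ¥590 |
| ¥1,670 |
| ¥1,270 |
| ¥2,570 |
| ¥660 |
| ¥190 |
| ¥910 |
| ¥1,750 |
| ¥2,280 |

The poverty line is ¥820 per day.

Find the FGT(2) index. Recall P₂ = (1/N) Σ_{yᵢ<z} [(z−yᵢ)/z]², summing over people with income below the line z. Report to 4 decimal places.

Poor units: ¥190, ¥590, ¥660 (q = 3 of N = 9).
Relative gaps: (820−190)/820 = 0.7683; (820−590)/820 = 0.2805; (820−660)/820 = 0.1951.
Squared: 0.5903; 0.0787; 0.0381.
Sum = 0.707020; P₂ = 0.707020 / 9 = 0.0786.

0.0786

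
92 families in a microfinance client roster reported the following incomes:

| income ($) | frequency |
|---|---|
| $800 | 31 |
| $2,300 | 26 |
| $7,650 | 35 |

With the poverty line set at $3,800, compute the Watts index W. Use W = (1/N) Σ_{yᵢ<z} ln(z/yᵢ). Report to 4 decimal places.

0.6669

Incomes under z: 31×$800, 26×$2,300 (q = 57 of N = 92).
Log shortfalls: ln(3800/800) = 1.5581 (×31); ln(3800/2300) = 0.5021 (×26).
W = 61.356874 / 92 = 0.6669.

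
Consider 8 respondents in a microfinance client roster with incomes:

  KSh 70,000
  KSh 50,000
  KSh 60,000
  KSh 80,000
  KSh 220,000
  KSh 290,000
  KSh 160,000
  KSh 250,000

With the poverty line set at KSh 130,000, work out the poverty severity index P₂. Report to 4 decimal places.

Poor units: KSh 50,000, KSh 60,000, KSh 70,000, KSh 80,000 (q = 4 of N = 8).
Gap ratios (z−y)/z: (130000−50000)/130000 = 0.6154; (130000−60000)/130000 = 0.5385; (130000−70000)/130000 = 0.4615; (130000−80000)/130000 = 0.3846.
Squared: 0.3787; 0.2899; 0.2130; 0.1479.
Sum = 1.029586; P₂ = 1.029586 / 8 = 0.1287.

0.1287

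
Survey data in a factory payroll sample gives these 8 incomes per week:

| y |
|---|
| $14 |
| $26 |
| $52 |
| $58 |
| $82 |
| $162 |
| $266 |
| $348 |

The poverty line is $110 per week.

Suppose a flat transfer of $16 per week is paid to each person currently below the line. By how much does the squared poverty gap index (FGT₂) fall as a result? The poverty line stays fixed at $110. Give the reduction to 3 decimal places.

0.092

Before: below the line — $14, $26, $52, $58, $82; squared poverty gap index (FGT₂) = 0.23888.
After the $16 transfer: below the line — $30, $42, $68, $74, $98; squared poverty gap index (FGT₂) = 0.14698.
Reduction = 0.23888 − 0.14698 = 0.092.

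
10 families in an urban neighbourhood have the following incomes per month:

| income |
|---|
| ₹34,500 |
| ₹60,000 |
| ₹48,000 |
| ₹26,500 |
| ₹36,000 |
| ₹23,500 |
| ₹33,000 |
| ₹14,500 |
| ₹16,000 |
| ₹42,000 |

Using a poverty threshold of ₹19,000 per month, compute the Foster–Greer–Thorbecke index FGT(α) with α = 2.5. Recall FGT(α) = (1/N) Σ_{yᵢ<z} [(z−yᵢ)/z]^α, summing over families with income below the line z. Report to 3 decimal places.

0.004

Incomes under z: ₹14,500, ₹16,000 (q = 2 of N = 10).
Shortfall ratios: (19000−14500)/19000 = 0.2368; (19000−16000)/19000 = 0.1579.
Raised to α = 2.5: 0.02730; 0.00991.
Sum = 0.037206; FGT(2.5) = 0.037206 / 10 = 0.004.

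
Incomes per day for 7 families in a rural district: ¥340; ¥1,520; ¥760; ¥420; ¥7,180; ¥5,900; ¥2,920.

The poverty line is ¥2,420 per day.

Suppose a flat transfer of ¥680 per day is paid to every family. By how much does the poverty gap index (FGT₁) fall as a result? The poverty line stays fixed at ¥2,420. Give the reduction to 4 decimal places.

Before: below the line — ¥340, ¥420, ¥760, ¥1,520; poverty gap index (FGT₁) = 0.391972.
After the ¥680 transfer: below the line — ¥1,020, ¥1,100, ¥1,440, ¥2,200; poverty gap index (FGT₁) = 0.231405.
Reduction = 0.391972 − 0.231405 = 0.1606.

0.1606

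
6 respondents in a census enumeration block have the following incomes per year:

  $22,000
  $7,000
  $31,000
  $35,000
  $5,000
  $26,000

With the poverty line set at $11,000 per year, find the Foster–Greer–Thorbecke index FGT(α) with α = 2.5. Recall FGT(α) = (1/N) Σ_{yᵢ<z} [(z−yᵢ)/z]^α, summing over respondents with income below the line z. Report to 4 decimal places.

0.0499

Incomes under z: $5,000, $7,000 (q = 2 of N = 6).
Normalized shortfalls: (11000−5000)/11000 = 0.5455; (11000−7000)/11000 = 0.3636.
Raised to α = 2.5: 0.21973; 0.07974.
Sum = 0.299472; FGT(2.5) = 0.299472 / 6 = 0.0499.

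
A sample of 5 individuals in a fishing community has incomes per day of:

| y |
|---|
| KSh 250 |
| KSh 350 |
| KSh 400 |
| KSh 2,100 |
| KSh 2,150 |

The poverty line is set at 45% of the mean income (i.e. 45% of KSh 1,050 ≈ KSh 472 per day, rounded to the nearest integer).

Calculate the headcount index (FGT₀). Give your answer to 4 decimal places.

0.6000

3 of the 5 individuals have income below KSh 472.
H = 3/5 = 0.6000.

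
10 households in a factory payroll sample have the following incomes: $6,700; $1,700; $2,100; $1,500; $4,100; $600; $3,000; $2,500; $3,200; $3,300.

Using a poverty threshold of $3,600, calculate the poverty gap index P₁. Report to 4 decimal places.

Incomes under z: $600, $1,500, $1,700, $2,100, $2,500, $3,000, $3,200, $3,300 (q = 8 of N = 10).
Shortfall ratios: (3600−600)/3600 = 0.8333; (3600−1500)/3600 = 0.5833; (3600−1700)/3600 = 0.5278; (3600−2100)/3600 = 0.4167; (3600−2500)/3600 = 0.3056; (3600−3000)/3600 = 0.1667; (3600−3200)/3600 = 0.1111; (3600−3300)/3600 = 0.0833.
Σ = 3.027778. Dividing by the full population N = 10 gives P₁ = 0.3028.

0.3028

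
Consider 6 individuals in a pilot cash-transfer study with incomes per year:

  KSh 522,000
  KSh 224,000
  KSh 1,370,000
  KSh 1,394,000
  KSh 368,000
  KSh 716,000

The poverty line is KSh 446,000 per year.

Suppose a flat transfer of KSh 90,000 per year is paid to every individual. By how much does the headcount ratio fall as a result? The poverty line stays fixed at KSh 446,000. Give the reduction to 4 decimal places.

Before: below the line — KSh 224,000, KSh 368,000; headcount ratio = 0.333333.
After the KSh 90,000 transfer: below the line — KSh 314,000; headcount ratio = 0.166667.
Reduction = 0.333333 − 0.166667 = 0.1667.

0.1667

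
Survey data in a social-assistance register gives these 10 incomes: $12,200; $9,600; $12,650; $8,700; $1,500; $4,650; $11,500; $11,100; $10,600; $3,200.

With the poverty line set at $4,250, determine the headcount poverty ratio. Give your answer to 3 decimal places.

2 of the 10 individuals have income below $4,250.
H = 2/10 = 0.200.

0.200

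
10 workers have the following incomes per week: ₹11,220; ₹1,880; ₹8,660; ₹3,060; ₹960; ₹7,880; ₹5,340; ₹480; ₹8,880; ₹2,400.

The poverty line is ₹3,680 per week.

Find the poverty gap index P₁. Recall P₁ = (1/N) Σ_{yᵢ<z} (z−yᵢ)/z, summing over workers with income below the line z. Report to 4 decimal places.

Incomes under z: ₹480, ₹960, ₹1,880, ₹2,400, ₹3,060 (q = 5 of N = 10).
Shortfall ratios: (3680−480)/3680 = 0.8696; (3680−960)/3680 = 0.7391; (3680−1880)/3680 = 0.4891; (3680−2400)/3680 = 0.3478; (3680−3060)/3680 = 0.1685.
Sum of shortfalls = 2.614130; P₁ averages over all N: 2.614130 / 10 = 0.2614.

0.2614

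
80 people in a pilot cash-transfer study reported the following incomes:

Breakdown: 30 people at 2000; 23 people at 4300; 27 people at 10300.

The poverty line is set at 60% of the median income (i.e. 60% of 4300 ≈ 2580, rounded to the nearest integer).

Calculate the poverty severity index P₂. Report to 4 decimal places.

Below z: 30×2000 (q = 30 of N = 80).
Shortfall ratios: (2580−2000)/2580 = 0.2248 (×30).
Squared: 0.0505 (×30).
Sum = 1.516135; P₂ = 1.516135 / 80 = 0.0190.

0.0190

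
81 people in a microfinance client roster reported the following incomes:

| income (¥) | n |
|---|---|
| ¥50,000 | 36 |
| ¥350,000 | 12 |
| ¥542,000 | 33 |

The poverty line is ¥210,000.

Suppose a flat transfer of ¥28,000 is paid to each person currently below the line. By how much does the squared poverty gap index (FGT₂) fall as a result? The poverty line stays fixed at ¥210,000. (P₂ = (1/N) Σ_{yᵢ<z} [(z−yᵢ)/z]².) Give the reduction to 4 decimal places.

Before: below the line — 36×¥50,000; squared poverty gap index (FGT₂) = 0.257999.
After the ¥28,000 transfer: below the line — 36×¥78,000; squared poverty gap index (FGT₂) = 0.175601.
Reduction = 0.257999 − 0.175601 = 0.0824.

0.0824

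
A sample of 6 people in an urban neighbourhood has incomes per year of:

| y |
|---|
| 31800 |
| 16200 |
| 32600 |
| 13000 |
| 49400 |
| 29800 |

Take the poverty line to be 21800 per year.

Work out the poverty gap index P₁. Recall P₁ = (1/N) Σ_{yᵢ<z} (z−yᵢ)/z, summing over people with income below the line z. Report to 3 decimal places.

0.110

Below the line: 13000, 16200 (q = 2 of N = 6).
Gap ratios (z−y)/z: (21800−13000)/21800 = 0.4037; (21800−16200)/21800 = 0.2569.
Σ = 0.660550. Dividing by the full population N = 6 gives P₁ = 0.110.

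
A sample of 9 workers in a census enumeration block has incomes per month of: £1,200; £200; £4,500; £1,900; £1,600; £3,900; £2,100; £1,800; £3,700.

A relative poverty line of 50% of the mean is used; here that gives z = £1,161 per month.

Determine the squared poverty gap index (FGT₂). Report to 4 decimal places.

0.0761

Poor units: £200 (q = 1 of N = 9).
Shortfall ratios: (1161−200)/1161 = 0.8277.
Squared: 0.6851.
Sum = 0.685145; P₂ = 0.685145 / 9 = 0.0761.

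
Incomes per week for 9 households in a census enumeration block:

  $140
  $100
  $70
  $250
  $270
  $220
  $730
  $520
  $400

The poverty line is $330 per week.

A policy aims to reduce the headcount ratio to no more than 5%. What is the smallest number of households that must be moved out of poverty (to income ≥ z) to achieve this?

6

6 of the 9 households are poor, so H = 6/9 = 0.667.
A headcount ratio of at most 5% allows at most ⌊0.05 × 9⌋ = 0 poor households.
So at least 6 − 0 = 6 must be lifted.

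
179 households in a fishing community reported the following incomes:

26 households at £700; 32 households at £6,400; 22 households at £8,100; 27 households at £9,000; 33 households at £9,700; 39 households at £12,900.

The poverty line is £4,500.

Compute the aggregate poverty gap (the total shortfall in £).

Incomes under z: 26×£700 (q = 26 of N = 179).
Individual gaps: 26×(4500−700) = 98800.
Aggregate gap = £98,800.

£98,800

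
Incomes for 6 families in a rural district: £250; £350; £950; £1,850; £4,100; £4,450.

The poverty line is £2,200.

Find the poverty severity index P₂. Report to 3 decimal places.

0.307

Below the line: £250, £350, £950, £1,850 (q = 4 of N = 6).
Shortfall ratios: (2200−250)/2200 = 0.8864; (2200−350)/2200 = 0.8409; (2200−950)/2200 = 0.5682; (2200−1850)/2200 = 0.1591.
Squared: 0.7856; 0.7071; 0.3228; 0.0253.
Sum = 1.840909; P₂ = 1.840909 / 6 = 0.307.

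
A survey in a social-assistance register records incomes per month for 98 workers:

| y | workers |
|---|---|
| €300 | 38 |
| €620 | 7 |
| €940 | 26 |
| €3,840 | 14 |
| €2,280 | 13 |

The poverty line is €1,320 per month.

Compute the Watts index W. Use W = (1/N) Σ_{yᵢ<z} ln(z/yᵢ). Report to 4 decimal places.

0.7185

Poor units: 38×€300, 7×€620, 26×€940 (q = 71 of N = 98).
Log shortfalls: ln(1320/300) = 1.4816 (×38); ln(1320/620) = 0.7557 (×7); ln(1320/940) = 0.3395 (×26).
W = 70.417831 / 98 = 0.7185.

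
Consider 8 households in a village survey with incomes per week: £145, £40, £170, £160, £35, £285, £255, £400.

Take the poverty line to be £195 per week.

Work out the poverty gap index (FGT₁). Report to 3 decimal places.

0.272

Below the line: £35, £40, £145, £160, £170 (q = 5 of N = 8).
Relative gaps: (195−35)/195 = 0.8205; (195−40)/195 = 0.7949; (195−145)/195 = 0.2564; (195−160)/195 = 0.1795; (195−170)/195 = 0.1282.
Sum of shortfalls = 2.179487; P₁ averages over all N: 2.179487 / 8 = 0.272.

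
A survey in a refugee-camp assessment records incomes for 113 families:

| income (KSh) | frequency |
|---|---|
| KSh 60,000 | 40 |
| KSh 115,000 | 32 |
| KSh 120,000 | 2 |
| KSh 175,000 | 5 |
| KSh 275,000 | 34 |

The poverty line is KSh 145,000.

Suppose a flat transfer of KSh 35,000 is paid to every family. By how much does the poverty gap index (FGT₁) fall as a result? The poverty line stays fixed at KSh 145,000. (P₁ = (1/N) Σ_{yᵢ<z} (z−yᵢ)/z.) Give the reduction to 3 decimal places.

Before: below the line — 40×KSh 60,000, 32×KSh 115,000, 2×KSh 120,000; poverty gap index (FGT₁) = 0.26915.
After the KSh 35,000 transfer: below the line — 40×KSh 95,000; poverty gap index (FGT₁) = 0.12206.
Reduction = 0.26915 − 0.12206 = 0.147.

0.147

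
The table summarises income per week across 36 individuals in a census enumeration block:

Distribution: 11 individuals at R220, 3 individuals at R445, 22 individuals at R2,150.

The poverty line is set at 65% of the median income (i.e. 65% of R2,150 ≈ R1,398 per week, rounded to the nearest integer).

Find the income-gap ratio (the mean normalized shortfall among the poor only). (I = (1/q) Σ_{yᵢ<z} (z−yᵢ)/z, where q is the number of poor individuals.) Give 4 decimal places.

Below the line: 11×R220, 3×R445 (q = 14 of N = 36).
Shortfall ratios (z−y)/z: 0.8426 (×11), 0.6817 (×3); sum = 11.314020.
I averages over the q = 14 poor units only: 11.314020 / 14 = 0.8081.

0.8081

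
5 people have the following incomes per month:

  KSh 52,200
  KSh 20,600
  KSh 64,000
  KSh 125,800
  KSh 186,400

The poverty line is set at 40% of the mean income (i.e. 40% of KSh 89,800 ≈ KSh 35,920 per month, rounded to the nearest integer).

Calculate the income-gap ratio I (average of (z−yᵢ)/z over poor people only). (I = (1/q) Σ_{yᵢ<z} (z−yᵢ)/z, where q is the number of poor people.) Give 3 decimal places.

Below z: KSh 20,600 (q = 1 of N = 5).
Relative gaps: 0.4265; sum = 0.426503.
I averages over the q = 1 poor units only: 0.426503 / 1 = 0.427.

0.427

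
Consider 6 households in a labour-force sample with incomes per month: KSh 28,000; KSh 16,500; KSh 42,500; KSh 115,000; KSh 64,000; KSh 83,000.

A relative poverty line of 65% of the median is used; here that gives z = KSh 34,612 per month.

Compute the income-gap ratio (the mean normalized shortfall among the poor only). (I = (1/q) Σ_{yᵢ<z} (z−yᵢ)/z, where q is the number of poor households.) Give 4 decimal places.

0.3572

Incomes under z: KSh 16,500, KSh 28,000 (q = 2 of N = 6).
Shortfall ratios (z−y)/z: 0.5233, 0.1910; sum = 0.714319.
I averages over the q = 2 poor units only: 0.714319 / 2 = 0.3572.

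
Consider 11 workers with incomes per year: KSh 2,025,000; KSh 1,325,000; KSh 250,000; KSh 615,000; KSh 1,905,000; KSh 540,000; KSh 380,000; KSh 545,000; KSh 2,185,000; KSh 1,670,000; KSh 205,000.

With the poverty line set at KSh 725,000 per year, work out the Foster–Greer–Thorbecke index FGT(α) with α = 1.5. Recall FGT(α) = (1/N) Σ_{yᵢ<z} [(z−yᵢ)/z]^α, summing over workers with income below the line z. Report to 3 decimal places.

0.162

Below z: KSh 205,000, KSh 250,000, KSh 380,000, KSh 540,000, KSh 545,000, KSh 615,000 (q = 6 of N = 11).
Shortfall ratios: (725000−205000)/725000 = 0.7172; (725000−250000)/725000 = 0.6552; (725000−380000)/725000 = 0.4759; (725000−540000)/725000 = 0.2552; (725000−545000)/725000 = 0.2483; (725000−615000)/725000 = 0.1517.
Raised to α = 1.5: 0.60743; 0.53031; 0.32826; 0.12890; 0.12371; 0.05910.
Sum = 1.777717; FGT(1.5) = 1.777717 / 11 = 0.162.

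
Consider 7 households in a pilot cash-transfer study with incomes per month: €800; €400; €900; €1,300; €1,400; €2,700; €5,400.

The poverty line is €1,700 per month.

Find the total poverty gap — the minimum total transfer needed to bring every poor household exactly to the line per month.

€3,700

Poor units: €400, €800, €900, €1,300, €1,400 (q = 5 of N = 7).
Individual gaps: 1700−400 = 1300; 1700−800 = 900; 1700−900 = 800; 1700−1300 = 400; 1700−1400 = 300.
Aggregate gap = €3,700.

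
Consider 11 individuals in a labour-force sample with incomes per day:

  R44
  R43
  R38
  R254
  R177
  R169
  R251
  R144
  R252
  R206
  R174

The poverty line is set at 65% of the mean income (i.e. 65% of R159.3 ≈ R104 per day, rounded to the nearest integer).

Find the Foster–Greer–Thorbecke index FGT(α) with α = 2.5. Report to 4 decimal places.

Below z: R38, R43, R44 (q = 3 of N = 11).
Relative gaps: (104−38)/104 = 0.6346; (104−43)/104 = 0.5865; (104−44)/104 = 0.5769.
Raised to α = 2.5: 0.32083; 0.26348; 0.25281.
Sum = 0.837118; FGT(2.5) = 0.837118 / 11 = 0.0761.

0.0761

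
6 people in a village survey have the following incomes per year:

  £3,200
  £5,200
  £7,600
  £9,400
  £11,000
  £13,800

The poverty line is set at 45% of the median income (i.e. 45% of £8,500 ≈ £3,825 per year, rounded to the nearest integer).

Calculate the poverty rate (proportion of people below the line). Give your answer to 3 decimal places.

0.167

1 of the 6 people have income below £3,825.
H = 1/6 = 0.167.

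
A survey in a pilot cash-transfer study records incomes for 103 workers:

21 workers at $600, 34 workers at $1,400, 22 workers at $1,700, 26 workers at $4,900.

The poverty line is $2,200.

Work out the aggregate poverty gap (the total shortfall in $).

$71,800

Below the line: 21×$600, 34×$1,400, 22×$1,700 (q = 77 of N = 103).
Individual gaps: 21×(2200−600) = 33600; 34×(2200−1400) = 27200; 22×(2200−1700) = 11000.
Aggregate gap = $71,800.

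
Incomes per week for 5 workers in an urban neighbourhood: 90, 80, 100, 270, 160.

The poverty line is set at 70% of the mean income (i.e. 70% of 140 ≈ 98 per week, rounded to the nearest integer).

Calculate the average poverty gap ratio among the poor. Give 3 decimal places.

0.133

Incomes under z: 80, 90 (q = 2 of N = 5).
Relative gaps: 0.1837, 0.0816; sum = 0.265306.
The income-gap ratio divides by q (the poor only): 0.265306 / 2 = 0.133.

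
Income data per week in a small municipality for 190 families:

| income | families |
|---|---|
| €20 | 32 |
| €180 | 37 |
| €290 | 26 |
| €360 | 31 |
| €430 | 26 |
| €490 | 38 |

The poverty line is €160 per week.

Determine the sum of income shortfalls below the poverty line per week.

Incomes under z: 32×€20 (q = 32 of N = 190).
Individual gaps: 32×(160−20) = 4480.
Aggregate gap = €4,480.

€4,480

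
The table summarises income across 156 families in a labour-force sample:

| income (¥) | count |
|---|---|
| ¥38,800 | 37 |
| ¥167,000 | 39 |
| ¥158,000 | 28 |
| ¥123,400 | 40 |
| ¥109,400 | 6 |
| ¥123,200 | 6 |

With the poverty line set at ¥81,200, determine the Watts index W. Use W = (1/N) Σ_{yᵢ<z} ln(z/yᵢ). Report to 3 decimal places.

Below the line: 37×¥38,800 (q = 37 of N = 156).
ln(z/y) terms: ln(81200/38800) = 0.7385 (×37).
W = 27.324315 / 156 = 0.175.

0.175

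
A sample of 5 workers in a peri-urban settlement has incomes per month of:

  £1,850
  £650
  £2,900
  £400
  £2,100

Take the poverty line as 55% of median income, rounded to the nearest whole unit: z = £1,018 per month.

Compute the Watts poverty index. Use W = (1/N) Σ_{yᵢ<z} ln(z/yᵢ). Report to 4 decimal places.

0.2766

Incomes under z: £400, £650 (q = 2 of N = 5).
ln(z/y) terms: ln(1018/400) = 0.9341; ln(1018/650) = 0.4486.
W = 1.382753 / 5 = 0.2766.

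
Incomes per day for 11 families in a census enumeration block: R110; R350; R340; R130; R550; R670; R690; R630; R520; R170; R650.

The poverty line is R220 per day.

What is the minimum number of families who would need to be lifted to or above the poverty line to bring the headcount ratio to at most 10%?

2

3 of the 11 families are poor, so H = 3/11 = 0.273.
A headcount ratio of at most 10% allows at most ⌊0.10 × 11⌋ = 1 poor families.
So at least 3 − 1 = 2 must be lifted.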